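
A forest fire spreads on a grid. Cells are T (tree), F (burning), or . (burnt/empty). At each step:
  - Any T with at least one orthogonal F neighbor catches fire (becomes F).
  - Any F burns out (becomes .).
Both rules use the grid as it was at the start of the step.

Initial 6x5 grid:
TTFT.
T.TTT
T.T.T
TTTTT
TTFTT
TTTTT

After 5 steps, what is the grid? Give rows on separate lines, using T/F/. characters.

Step 1: 7 trees catch fire, 2 burn out
  TF.F.
  T.FTT
  T.T.T
  TTFTT
  TF.FT
  TTFTT
Step 2: 9 trees catch fire, 7 burn out
  F....
  T..FT
  T.F.T
  TF.FT
  F...F
  TF.FT
Step 3: 6 trees catch fire, 9 burn out
  .....
  F...F
  T...T
  F...F
  .....
  F...F
Step 4: 2 trees catch fire, 6 burn out
  .....
  .....
  F...F
  .....
  .....
  .....
Step 5: 0 trees catch fire, 2 burn out
  .....
  .....
  .....
  .....
  .....
  .....

.....
.....
.....
.....
.....
.....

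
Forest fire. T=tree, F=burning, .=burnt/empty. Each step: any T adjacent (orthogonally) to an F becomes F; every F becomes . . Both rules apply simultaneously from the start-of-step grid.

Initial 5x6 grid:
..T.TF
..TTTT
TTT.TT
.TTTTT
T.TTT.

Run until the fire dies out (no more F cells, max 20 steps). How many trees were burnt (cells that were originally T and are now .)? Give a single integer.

Answer: 19

Derivation:
Step 1: +2 fires, +1 burnt (F count now 2)
Step 2: +2 fires, +2 burnt (F count now 2)
Step 3: +3 fires, +2 burnt (F count now 3)
Step 4: +2 fires, +3 burnt (F count now 2)
Step 5: +4 fires, +2 burnt (F count now 4)
Step 6: +3 fires, +4 burnt (F count now 3)
Step 7: +3 fires, +3 burnt (F count now 3)
Step 8: +0 fires, +3 burnt (F count now 0)
Fire out after step 8
Initially T: 20, now '.': 29
Total burnt (originally-T cells now '.'): 19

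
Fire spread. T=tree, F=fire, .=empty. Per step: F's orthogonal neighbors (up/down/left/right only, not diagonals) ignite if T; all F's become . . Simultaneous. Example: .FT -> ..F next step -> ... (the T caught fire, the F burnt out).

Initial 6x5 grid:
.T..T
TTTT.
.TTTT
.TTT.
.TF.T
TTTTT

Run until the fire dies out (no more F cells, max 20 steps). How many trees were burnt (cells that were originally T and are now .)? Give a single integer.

Step 1: +3 fires, +1 burnt (F count now 3)
Step 2: +5 fires, +3 burnt (F count now 5)
Step 3: +5 fires, +5 burnt (F count now 5)
Step 4: +4 fires, +5 burnt (F count now 4)
Step 5: +2 fires, +4 burnt (F count now 2)
Step 6: +0 fires, +2 burnt (F count now 0)
Fire out after step 6
Initially T: 20, now '.': 29
Total burnt (originally-T cells now '.'): 19

Answer: 19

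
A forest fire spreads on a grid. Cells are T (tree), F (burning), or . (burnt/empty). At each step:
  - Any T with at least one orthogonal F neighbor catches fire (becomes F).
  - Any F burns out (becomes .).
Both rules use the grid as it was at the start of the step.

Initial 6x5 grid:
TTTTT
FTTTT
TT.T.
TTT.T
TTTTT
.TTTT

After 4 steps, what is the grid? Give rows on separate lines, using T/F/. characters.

Step 1: 3 trees catch fire, 1 burn out
  FTTTT
  .FTTT
  FT.T.
  TTT.T
  TTTTT
  .TTTT
Step 2: 4 trees catch fire, 3 burn out
  .FTTT
  ..FTT
  .F.T.
  FTT.T
  TTTTT
  .TTTT
Step 3: 4 trees catch fire, 4 burn out
  ..FTT
  ...FT
  ...T.
  .FT.T
  FTTTT
  .TTTT
Step 4: 5 trees catch fire, 4 burn out
  ...FT
  ....F
  ...F.
  ..F.T
  .FTTT
  .TTTT

...FT
....F
...F.
..F.T
.FTTT
.TTTT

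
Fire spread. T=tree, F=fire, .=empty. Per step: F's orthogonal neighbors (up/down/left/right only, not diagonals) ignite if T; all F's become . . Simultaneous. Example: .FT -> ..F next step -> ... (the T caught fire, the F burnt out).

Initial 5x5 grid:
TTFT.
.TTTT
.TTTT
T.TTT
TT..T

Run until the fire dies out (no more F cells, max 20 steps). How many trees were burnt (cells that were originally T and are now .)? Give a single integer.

Step 1: +3 fires, +1 burnt (F count now 3)
Step 2: +4 fires, +3 burnt (F count now 4)
Step 3: +4 fires, +4 burnt (F count now 4)
Step 4: +2 fires, +4 burnt (F count now 2)
Step 5: +1 fires, +2 burnt (F count now 1)
Step 6: +1 fires, +1 burnt (F count now 1)
Step 7: +0 fires, +1 burnt (F count now 0)
Fire out after step 7
Initially T: 18, now '.': 22
Total burnt (originally-T cells now '.'): 15

Answer: 15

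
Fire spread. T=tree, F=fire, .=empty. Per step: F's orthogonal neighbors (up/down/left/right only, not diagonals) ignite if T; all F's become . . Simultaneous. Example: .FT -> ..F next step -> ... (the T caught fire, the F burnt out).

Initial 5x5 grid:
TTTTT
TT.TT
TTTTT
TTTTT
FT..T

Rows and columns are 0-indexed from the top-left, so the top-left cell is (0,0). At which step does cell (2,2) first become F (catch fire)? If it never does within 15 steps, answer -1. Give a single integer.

Step 1: cell (2,2)='T' (+2 fires, +1 burnt)
Step 2: cell (2,2)='T' (+2 fires, +2 burnt)
Step 3: cell (2,2)='T' (+3 fires, +2 burnt)
Step 4: cell (2,2)='F' (+4 fires, +3 burnt)
  -> target ignites at step 4
Step 5: cell (2,2)='.' (+3 fires, +4 burnt)
Step 6: cell (2,2)='.' (+4 fires, +3 burnt)
Step 7: cell (2,2)='.' (+2 fires, +4 burnt)
Step 8: cell (2,2)='.' (+1 fires, +2 burnt)
Step 9: cell (2,2)='.' (+0 fires, +1 burnt)
  fire out at step 9

4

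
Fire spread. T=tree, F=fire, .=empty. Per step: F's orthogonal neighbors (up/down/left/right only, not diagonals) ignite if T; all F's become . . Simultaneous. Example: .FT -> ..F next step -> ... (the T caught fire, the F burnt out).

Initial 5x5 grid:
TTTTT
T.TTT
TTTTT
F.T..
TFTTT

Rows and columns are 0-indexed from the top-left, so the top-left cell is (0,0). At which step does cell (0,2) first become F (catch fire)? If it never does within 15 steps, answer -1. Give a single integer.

Step 1: cell (0,2)='T' (+3 fires, +2 burnt)
Step 2: cell (0,2)='T' (+4 fires, +3 burnt)
Step 3: cell (0,2)='T' (+3 fires, +4 burnt)
Step 4: cell (0,2)='T' (+3 fires, +3 burnt)
Step 5: cell (0,2)='F' (+3 fires, +3 burnt)
  -> target ignites at step 5
Step 6: cell (0,2)='.' (+2 fires, +3 burnt)
Step 7: cell (0,2)='.' (+1 fires, +2 burnt)
Step 8: cell (0,2)='.' (+0 fires, +1 burnt)
  fire out at step 8

5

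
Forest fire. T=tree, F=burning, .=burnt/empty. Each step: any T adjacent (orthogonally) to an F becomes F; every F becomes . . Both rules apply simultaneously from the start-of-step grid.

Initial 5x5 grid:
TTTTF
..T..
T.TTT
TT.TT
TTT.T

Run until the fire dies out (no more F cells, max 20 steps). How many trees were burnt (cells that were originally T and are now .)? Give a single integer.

Answer: 11

Derivation:
Step 1: +1 fires, +1 burnt (F count now 1)
Step 2: +1 fires, +1 burnt (F count now 1)
Step 3: +2 fires, +1 burnt (F count now 2)
Step 4: +2 fires, +2 burnt (F count now 2)
Step 5: +1 fires, +2 burnt (F count now 1)
Step 6: +2 fires, +1 burnt (F count now 2)
Step 7: +1 fires, +2 burnt (F count now 1)
Step 8: +1 fires, +1 burnt (F count now 1)
Step 9: +0 fires, +1 burnt (F count now 0)
Fire out after step 9
Initially T: 17, now '.': 19
Total burnt (originally-T cells now '.'): 11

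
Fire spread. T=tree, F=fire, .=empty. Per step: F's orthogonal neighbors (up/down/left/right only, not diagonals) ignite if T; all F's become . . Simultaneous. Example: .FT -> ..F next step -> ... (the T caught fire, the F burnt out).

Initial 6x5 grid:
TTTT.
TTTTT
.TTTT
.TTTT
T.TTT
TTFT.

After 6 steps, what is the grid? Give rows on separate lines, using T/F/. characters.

Step 1: 3 trees catch fire, 1 burn out
  TTTT.
  TTTTT
  .TTTT
  .TTTT
  T.FTT
  TF.F.
Step 2: 3 trees catch fire, 3 burn out
  TTTT.
  TTTTT
  .TTTT
  .TFTT
  T..FT
  F....
Step 3: 5 trees catch fire, 3 burn out
  TTTT.
  TTTTT
  .TFTT
  .F.FT
  F...F
  .....
Step 4: 4 trees catch fire, 5 burn out
  TTTT.
  TTFTT
  .F.FT
  ....F
  .....
  .....
Step 5: 4 trees catch fire, 4 burn out
  TTFT.
  TF.FT
  ....F
  .....
  .....
  .....
Step 6: 4 trees catch fire, 4 burn out
  TF.F.
  F...F
  .....
  .....
  .....
  .....

TF.F.
F...F
.....
.....
.....
.....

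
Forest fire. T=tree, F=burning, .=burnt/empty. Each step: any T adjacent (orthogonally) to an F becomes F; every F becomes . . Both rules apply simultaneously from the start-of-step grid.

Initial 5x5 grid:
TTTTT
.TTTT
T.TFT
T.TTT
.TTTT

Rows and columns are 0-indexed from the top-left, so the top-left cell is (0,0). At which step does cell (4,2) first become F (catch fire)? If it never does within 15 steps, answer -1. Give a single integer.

Step 1: cell (4,2)='T' (+4 fires, +1 burnt)
Step 2: cell (4,2)='T' (+6 fires, +4 burnt)
Step 3: cell (4,2)='F' (+5 fires, +6 burnt)
  -> target ignites at step 3
Step 4: cell (4,2)='.' (+2 fires, +5 burnt)
Step 5: cell (4,2)='.' (+1 fires, +2 burnt)
Step 6: cell (4,2)='.' (+0 fires, +1 burnt)
  fire out at step 6

3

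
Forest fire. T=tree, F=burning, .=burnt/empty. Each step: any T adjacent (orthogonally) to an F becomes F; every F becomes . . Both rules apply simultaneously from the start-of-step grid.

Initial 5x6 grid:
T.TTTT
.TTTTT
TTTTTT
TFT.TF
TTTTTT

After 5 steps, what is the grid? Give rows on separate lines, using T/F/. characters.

Step 1: 7 trees catch fire, 2 burn out
  T.TTTT
  .TTTTT
  TFTTTF
  F.F.F.
  TFTTTF
Step 2: 8 trees catch fire, 7 burn out
  T.TTTT
  .FTTTF
  F.FTF.
  ......
  F.FTF.
Step 3: 5 trees catch fire, 8 burn out
  T.TTTF
  ..FTF.
  ...F..
  ......
  ...F..
Step 4: 3 trees catch fire, 5 burn out
  T.FTF.
  ...F..
  ......
  ......
  ......
Step 5: 1 trees catch fire, 3 burn out
  T..F..
  ......
  ......
  ......
  ......

T..F..
......
......
......
......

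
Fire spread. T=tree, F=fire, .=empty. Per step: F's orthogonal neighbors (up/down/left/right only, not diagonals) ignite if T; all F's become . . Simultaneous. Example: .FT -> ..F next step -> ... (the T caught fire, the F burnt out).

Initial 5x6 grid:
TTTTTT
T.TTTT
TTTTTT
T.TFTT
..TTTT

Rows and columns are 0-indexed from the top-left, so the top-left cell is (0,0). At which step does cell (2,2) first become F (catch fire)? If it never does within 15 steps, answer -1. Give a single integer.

Step 1: cell (2,2)='T' (+4 fires, +1 burnt)
Step 2: cell (2,2)='F' (+6 fires, +4 burnt)
  -> target ignites at step 2
Step 3: cell (2,2)='.' (+6 fires, +6 burnt)
Step 4: cell (2,2)='.' (+4 fires, +6 burnt)
Step 5: cell (2,2)='.' (+4 fires, +4 burnt)
Step 6: cell (2,2)='.' (+1 fires, +4 burnt)
Step 7: cell (2,2)='.' (+0 fires, +1 burnt)
  fire out at step 7

2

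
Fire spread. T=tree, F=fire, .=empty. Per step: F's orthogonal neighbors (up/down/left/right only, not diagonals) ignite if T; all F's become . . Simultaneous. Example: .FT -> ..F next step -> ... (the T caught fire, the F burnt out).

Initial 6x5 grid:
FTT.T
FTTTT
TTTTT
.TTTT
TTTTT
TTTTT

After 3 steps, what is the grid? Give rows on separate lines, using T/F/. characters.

Step 1: 3 trees catch fire, 2 burn out
  .FT.T
  .FTTT
  FTTTT
  .TTTT
  TTTTT
  TTTTT
Step 2: 3 trees catch fire, 3 burn out
  ..F.T
  ..FTT
  .FTTT
  .TTTT
  TTTTT
  TTTTT
Step 3: 3 trees catch fire, 3 burn out
  ....T
  ...FT
  ..FTT
  .FTTT
  TTTTT
  TTTTT

....T
...FT
..FTT
.FTTT
TTTTT
TTTTT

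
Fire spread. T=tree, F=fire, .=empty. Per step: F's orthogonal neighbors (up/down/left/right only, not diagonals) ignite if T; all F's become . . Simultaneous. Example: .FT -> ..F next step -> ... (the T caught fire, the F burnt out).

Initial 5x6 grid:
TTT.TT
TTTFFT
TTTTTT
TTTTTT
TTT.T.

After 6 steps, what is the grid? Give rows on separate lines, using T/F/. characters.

Step 1: 5 trees catch fire, 2 burn out
  TTT.FT
  TTF..F
  TTTFFT
  TTTTTT
  TTT.T.
Step 2: 7 trees catch fire, 5 burn out
  TTF..F
  TF....
  TTF..F
  TTTFFT
  TTT.T.
Step 3: 6 trees catch fire, 7 burn out
  TF....
  F.....
  TF....
  TTF..F
  TTT.F.
Step 4: 4 trees catch fire, 6 burn out
  F.....
  ......
  F.....
  TF....
  TTF...
Step 5: 2 trees catch fire, 4 burn out
  ......
  ......
  ......
  F.....
  TF....
Step 6: 1 trees catch fire, 2 burn out
  ......
  ......
  ......
  ......
  F.....

......
......
......
......
F.....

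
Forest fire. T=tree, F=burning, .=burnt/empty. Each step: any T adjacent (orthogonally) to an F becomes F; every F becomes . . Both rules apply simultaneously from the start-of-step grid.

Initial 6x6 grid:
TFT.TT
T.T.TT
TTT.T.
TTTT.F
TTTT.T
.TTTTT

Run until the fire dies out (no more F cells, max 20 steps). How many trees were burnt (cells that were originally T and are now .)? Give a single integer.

Step 1: +3 fires, +2 burnt (F count now 3)
Step 2: +3 fires, +3 burnt (F count now 3)
Step 3: +3 fires, +3 burnt (F count now 3)
Step 4: +4 fires, +3 burnt (F count now 4)
Step 5: +6 fires, +4 burnt (F count now 6)
Step 6: +2 fires, +6 burnt (F count now 2)
Step 7: +0 fires, +2 burnt (F count now 0)
Fire out after step 7
Initially T: 26, now '.': 31
Total burnt (originally-T cells now '.'): 21

Answer: 21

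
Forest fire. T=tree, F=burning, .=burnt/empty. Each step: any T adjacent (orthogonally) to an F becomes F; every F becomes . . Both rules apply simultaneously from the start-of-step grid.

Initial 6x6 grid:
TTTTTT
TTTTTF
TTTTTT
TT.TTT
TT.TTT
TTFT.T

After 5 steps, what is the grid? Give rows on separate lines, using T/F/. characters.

Step 1: 5 trees catch fire, 2 burn out
  TTTTTF
  TTTTF.
  TTTTTF
  TT.TTT
  TT.TTT
  TF.F.T
Step 2: 7 trees catch fire, 5 burn out
  TTTTF.
  TTTF..
  TTTTF.
  TT.TTF
  TF.FTT
  F....T
Step 3: 9 trees catch fire, 7 burn out
  TTTF..
  TTF...
  TTTF..
  TF.FF.
  F...FF
  .....T
Step 4: 6 trees catch fire, 9 burn out
  TTF...
  TF....
  TFF...
  F.....
  ......
  .....F
Step 5: 3 trees catch fire, 6 burn out
  TF....
  F.....
  F.....
  ......
  ......
  ......

TF....
F.....
F.....
......
......
......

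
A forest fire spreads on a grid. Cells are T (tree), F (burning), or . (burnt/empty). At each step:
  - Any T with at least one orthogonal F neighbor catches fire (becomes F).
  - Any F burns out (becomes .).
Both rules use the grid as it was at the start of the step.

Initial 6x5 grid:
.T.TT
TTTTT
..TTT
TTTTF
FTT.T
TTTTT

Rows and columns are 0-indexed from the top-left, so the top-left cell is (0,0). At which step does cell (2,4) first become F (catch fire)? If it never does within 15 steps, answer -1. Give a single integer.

Step 1: cell (2,4)='F' (+6 fires, +2 burnt)
  -> target ignites at step 1
Step 2: cell (2,4)='.' (+7 fires, +6 burnt)
Step 3: cell (2,4)='.' (+5 fires, +7 burnt)
Step 4: cell (2,4)='.' (+2 fires, +5 burnt)
Step 5: cell (2,4)='.' (+1 fires, +2 burnt)
Step 6: cell (2,4)='.' (+2 fires, +1 burnt)
Step 7: cell (2,4)='.' (+0 fires, +2 burnt)
  fire out at step 7

1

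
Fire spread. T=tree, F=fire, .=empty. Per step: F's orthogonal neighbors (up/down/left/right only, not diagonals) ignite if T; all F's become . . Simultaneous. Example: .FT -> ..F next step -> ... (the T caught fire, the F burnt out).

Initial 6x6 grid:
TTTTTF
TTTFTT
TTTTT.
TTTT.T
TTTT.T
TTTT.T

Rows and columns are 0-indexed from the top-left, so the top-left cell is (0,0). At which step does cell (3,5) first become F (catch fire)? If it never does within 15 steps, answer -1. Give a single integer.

Step 1: cell (3,5)='T' (+6 fires, +2 burnt)
Step 2: cell (3,5)='T' (+5 fires, +6 burnt)
Step 3: cell (3,5)='T' (+5 fires, +5 burnt)
Step 4: cell (3,5)='T' (+5 fires, +5 burnt)
Step 5: cell (3,5)='T' (+3 fires, +5 burnt)
Step 6: cell (3,5)='T' (+2 fires, +3 burnt)
Step 7: cell (3,5)='T' (+1 fires, +2 burnt)
Step 8: cell (3,5)='T' (+0 fires, +1 burnt)
  fire out at step 8
Target never catches fire within 15 steps

-1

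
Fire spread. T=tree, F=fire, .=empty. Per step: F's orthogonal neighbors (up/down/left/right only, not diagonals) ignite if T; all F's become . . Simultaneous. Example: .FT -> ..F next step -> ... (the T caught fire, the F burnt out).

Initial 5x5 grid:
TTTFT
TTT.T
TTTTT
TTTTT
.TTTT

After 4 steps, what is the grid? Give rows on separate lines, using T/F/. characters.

Step 1: 2 trees catch fire, 1 burn out
  TTF.F
  TTT.T
  TTTTT
  TTTTT
  .TTTT
Step 2: 3 trees catch fire, 2 burn out
  TF...
  TTF.F
  TTTTT
  TTTTT
  .TTTT
Step 3: 4 trees catch fire, 3 burn out
  F....
  TF...
  TTFTF
  TTTTT
  .TTTT
Step 4: 5 trees catch fire, 4 burn out
  .....
  F....
  TF.F.
  TTFTF
  .TTTT

.....
F....
TF.F.
TTFTF
.TTTT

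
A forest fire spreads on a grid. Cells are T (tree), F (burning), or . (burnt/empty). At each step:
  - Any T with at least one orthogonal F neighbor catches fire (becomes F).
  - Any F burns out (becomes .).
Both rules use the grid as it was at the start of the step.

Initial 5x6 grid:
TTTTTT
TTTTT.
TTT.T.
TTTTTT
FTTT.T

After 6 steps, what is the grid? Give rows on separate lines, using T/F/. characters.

Step 1: 2 trees catch fire, 1 burn out
  TTTTTT
  TTTTT.
  TTT.T.
  FTTTTT
  .FTT.T
Step 2: 3 trees catch fire, 2 burn out
  TTTTTT
  TTTTT.
  FTT.T.
  .FTTTT
  ..FT.T
Step 3: 4 trees catch fire, 3 burn out
  TTTTTT
  FTTTT.
  .FT.T.
  ..FTTT
  ...F.T
Step 4: 4 trees catch fire, 4 burn out
  FTTTTT
  .FTTT.
  ..F.T.
  ...FTT
  .....T
Step 5: 3 trees catch fire, 4 burn out
  .FTTTT
  ..FTT.
  ....T.
  ....FT
  .....T
Step 6: 4 trees catch fire, 3 burn out
  ..FTTT
  ...FT.
  ....F.
  .....F
  .....T

..FTTT
...FT.
....F.
.....F
.....T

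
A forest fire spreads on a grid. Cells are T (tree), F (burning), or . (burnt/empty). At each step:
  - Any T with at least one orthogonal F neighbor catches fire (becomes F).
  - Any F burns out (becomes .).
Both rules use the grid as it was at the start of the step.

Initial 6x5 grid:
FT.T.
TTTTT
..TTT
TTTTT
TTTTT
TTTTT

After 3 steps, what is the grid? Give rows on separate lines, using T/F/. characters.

Step 1: 2 trees catch fire, 1 burn out
  .F.T.
  FTTTT
  ..TTT
  TTTTT
  TTTTT
  TTTTT
Step 2: 1 trees catch fire, 2 burn out
  ...T.
  .FTTT
  ..TTT
  TTTTT
  TTTTT
  TTTTT
Step 3: 1 trees catch fire, 1 burn out
  ...T.
  ..FTT
  ..TTT
  TTTTT
  TTTTT
  TTTTT

...T.
..FTT
..TTT
TTTTT
TTTTT
TTTTT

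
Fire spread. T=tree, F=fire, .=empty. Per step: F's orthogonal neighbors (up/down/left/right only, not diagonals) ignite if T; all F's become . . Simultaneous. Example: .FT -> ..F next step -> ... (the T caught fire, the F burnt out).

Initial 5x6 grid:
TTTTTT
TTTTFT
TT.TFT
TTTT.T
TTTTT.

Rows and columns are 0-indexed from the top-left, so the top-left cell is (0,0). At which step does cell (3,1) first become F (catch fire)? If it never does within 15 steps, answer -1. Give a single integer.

Step 1: cell (3,1)='T' (+5 fires, +2 burnt)
Step 2: cell (3,1)='T' (+5 fires, +5 burnt)
Step 3: cell (3,1)='T' (+4 fires, +5 burnt)
Step 4: cell (3,1)='F' (+6 fires, +4 burnt)
  -> target ignites at step 4
Step 5: cell (3,1)='.' (+4 fires, +6 burnt)
Step 6: cell (3,1)='.' (+1 fires, +4 burnt)
Step 7: cell (3,1)='.' (+0 fires, +1 burnt)
  fire out at step 7

4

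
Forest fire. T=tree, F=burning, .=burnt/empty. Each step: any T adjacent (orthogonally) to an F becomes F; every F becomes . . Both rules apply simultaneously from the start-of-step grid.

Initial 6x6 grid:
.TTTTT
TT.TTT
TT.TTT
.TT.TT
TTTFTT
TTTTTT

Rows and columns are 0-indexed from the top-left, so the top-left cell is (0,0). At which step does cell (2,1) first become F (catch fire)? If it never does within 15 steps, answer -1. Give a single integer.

Step 1: cell (2,1)='T' (+3 fires, +1 burnt)
Step 2: cell (2,1)='T' (+6 fires, +3 burnt)
Step 3: cell (2,1)='T' (+6 fires, +6 burnt)
Step 4: cell (2,1)='F' (+5 fires, +6 burnt)
  -> target ignites at step 4
Step 5: cell (2,1)='.' (+5 fires, +5 burnt)
Step 6: cell (2,1)='.' (+4 fires, +5 burnt)
Step 7: cell (2,1)='.' (+1 fires, +4 burnt)
Step 8: cell (2,1)='.' (+0 fires, +1 burnt)
  fire out at step 8

4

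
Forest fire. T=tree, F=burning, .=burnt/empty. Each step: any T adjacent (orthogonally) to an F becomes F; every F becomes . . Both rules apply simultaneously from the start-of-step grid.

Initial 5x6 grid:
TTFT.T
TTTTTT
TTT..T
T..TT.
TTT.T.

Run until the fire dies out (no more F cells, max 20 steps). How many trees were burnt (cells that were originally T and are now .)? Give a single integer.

Step 1: +3 fires, +1 burnt (F count now 3)
Step 2: +4 fires, +3 burnt (F count now 4)
Step 3: +3 fires, +4 burnt (F count now 3)
Step 4: +2 fires, +3 burnt (F count now 2)
Step 5: +3 fires, +2 burnt (F count now 3)
Step 6: +1 fires, +3 burnt (F count now 1)
Step 7: +1 fires, +1 burnt (F count now 1)
Step 8: +1 fires, +1 burnt (F count now 1)
Step 9: +0 fires, +1 burnt (F count now 0)
Fire out after step 9
Initially T: 21, now '.': 27
Total burnt (originally-T cells now '.'): 18

Answer: 18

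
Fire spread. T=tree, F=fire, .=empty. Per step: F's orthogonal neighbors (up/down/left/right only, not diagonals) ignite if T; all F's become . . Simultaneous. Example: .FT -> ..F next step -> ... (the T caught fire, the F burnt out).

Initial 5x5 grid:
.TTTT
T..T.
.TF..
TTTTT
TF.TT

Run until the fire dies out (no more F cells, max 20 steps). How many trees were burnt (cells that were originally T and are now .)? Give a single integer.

Answer: 9

Derivation:
Step 1: +4 fires, +2 burnt (F count now 4)
Step 2: +2 fires, +4 burnt (F count now 2)
Step 3: +2 fires, +2 burnt (F count now 2)
Step 4: +1 fires, +2 burnt (F count now 1)
Step 5: +0 fires, +1 burnt (F count now 0)
Fire out after step 5
Initially T: 15, now '.': 19
Total burnt (originally-T cells now '.'): 9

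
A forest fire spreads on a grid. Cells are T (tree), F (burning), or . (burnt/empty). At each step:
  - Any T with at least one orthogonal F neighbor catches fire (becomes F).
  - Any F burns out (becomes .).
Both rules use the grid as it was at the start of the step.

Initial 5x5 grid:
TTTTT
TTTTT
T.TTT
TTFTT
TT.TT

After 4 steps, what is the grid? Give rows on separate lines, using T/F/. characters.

Step 1: 3 trees catch fire, 1 burn out
  TTTTT
  TTTTT
  T.FTT
  TF.FT
  TT.TT
Step 2: 6 trees catch fire, 3 burn out
  TTTTT
  TTFTT
  T..FT
  F...F
  TF.FT
Step 3: 7 trees catch fire, 6 burn out
  TTFTT
  TF.FT
  F...F
  .....
  F...F
Step 4: 4 trees catch fire, 7 burn out
  TF.FT
  F...F
  .....
  .....
  .....

TF.FT
F...F
.....
.....
.....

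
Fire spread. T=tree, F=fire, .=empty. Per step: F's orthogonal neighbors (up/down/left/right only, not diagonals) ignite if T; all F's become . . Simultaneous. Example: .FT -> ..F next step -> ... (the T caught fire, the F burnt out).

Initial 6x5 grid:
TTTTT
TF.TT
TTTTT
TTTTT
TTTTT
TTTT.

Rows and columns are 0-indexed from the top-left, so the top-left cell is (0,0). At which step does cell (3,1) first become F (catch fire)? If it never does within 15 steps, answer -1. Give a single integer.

Step 1: cell (3,1)='T' (+3 fires, +1 burnt)
Step 2: cell (3,1)='F' (+5 fires, +3 burnt)
  -> target ignites at step 2
Step 3: cell (3,1)='.' (+5 fires, +5 burnt)
Step 4: cell (3,1)='.' (+7 fires, +5 burnt)
Step 5: cell (3,1)='.' (+5 fires, +7 burnt)
Step 6: cell (3,1)='.' (+2 fires, +5 burnt)
Step 7: cell (3,1)='.' (+0 fires, +2 burnt)
  fire out at step 7

2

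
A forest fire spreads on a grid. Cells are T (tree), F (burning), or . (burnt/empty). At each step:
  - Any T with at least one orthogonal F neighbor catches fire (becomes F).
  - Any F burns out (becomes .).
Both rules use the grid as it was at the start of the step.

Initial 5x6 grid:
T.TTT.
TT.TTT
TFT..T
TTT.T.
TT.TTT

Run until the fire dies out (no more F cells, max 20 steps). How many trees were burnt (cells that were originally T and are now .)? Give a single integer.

Step 1: +4 fires, +1 burnt (F count now 4)
Step 2: +4 fires, +4 burnt (F count now 4)
Step 3: +2 fires, +4 burnt (F count now 2)
Step 4: +0 fires, +2 burnt (F count now 0)
Fire out after step 4
Initially T: 21, now '.': 19
Total burnt (originally-T cells now '.'): 10

Answer: 10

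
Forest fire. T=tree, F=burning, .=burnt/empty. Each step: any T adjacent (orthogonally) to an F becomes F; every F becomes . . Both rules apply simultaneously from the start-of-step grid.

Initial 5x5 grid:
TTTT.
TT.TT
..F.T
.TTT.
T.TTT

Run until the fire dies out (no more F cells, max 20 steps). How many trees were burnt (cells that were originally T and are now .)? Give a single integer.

Answer: 6

Derivation:
Step 1: +1 fires, +1 burnt (F count now 1)
Step 2: +3 fires, +1 burnt (F count now 3)
Step 3: +1 fires, +3 burnt (F count now 1)
Step 4: +1 fires, +1 burnt (F count now 1)
Step 5: +0 fires, +1 burnt (F count now 0)
Fire out after step 5
Initially T: 16, now '.': 15
Total burnt (originally-T cells now '.'): 6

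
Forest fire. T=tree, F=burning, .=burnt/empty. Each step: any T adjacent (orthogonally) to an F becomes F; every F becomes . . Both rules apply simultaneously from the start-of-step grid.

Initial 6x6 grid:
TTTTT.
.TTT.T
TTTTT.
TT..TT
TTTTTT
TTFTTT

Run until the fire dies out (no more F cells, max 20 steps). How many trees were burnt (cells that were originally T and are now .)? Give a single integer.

Step 1: +3 fires, +1 burnt (F count now 3)
Step 2: +4 fires, +3 burnt (F count now 4)
Step 3: +4 fires, +4 burnt (F count now 4)
Step 4: +4 fires, +4 burnt (F count now 4)
Step 5: +5 fires, +4 burnt (F count now 5)
Step 6: +3 fires, +5 burnt (F count now 3)
Step 7: +3 fires, +3 burnt (F count now 3)
Step 8: +1 fires, +3 burnt (F count now 1)
Step 9: +1 fires, +1 burnt (F count now 1)
Step 10: +0 fires, +1 burnt (F count now 0)
Fire out after step 10
Initially T: 29, now '.': 35
Total burnt (originally-T cells now '.'): 28

Answer: 28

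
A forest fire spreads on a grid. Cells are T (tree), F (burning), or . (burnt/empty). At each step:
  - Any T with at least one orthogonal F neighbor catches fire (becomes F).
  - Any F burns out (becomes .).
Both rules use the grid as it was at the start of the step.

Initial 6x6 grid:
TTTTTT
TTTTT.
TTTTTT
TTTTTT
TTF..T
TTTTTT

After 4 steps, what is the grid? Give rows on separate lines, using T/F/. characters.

Step 1: 3 trees catch fire, 1 burn out
  TTTTTT
  TTTTT.
  TTTTTT
  TTFTTT
  TF...T
  TTFTTT
Step 2: 6 trees catch fire, 3 burn out
  TTTTTT
  TTTTT.
  TTFTTT
  TF.FTT
  F....T
  TF.FTT
Step 3: 7 trees catch fire, 6 burn out
  TTTTTT
  TTFTT.
  TF.FTT
  F...FT
  .....T
  F...FT
Step 4: 7 trees catch fire, 7 burn out
  TTFTTT
  TF.FT.
  F...FT
  .....F
  .....T
  .....F

TTFTTT
TF.FT.
F...FT
.....F
.....T
.....F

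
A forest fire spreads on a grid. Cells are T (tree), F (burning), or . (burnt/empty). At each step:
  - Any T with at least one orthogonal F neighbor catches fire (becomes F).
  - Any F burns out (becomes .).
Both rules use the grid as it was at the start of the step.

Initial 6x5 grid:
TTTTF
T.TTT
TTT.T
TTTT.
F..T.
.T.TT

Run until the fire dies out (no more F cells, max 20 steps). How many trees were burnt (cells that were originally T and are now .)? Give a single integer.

Step 1: +3 fires, +2 burnt (F count now 3)
Step 2: +5 fires, +3 burnt (F count now 5)
Step 3: +5 fires, +5 burnt (F count now 5)
Step 4: +3 fires, +5 burnt (F count now 3)
Step 5: +1 fires, +3 burnt (F count now 1)
Step 6: +1 fires, +1 burnt (F count now 1)
Step 7: +1 fires, +1 burnt (F count now 1)
Step 8: +0 fires, +1 burnt (F count now 0)
Fire out after step 8
Initially T: 20, now '.': 29
Total burnt (originally-T cells now '.'): 19

Answer: 19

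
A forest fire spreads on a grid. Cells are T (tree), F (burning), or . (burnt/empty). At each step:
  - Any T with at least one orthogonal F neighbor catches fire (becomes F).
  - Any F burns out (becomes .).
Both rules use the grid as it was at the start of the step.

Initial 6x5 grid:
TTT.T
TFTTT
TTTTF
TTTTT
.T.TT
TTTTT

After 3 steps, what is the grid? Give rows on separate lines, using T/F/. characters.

Step 1: 7 trees catch fire, 2 burn out
  TFT.T
  F.FTF
  TFTF.
  TTTTF
  .T.TT
  TTTTT
Step 2: 9 trees catch fire, 7 burn out
  F.F.F
  ...F.
  F.F..
  TFTF.
  .T.TF
  TTTTT
Step 3: 5 trees catch fire, 9 burn out
  .....
  .....
  .....
  F.F..
  .F.F.
  TTTTF

.....
.....
.....
F.F..
.F.F.
TTTTF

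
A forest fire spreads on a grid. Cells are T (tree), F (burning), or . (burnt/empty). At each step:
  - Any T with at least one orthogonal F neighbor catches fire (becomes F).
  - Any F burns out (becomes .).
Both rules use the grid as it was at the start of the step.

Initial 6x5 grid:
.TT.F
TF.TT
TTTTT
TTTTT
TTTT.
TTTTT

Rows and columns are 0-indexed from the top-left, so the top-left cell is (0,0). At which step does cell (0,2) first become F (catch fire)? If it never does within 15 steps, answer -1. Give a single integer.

Step 1: cell (0,2)='T' (+4 fires, +2 burnt)
Step 2: cell (0,2)='F' (+6 fires, +4 burnt)
  -> target ignites at step 2
Step 3: cell (0,2)='.' (+5 fires, +6 burnt)
Step 4: cell (0,2)='.' (+4 fires, +5 burnt)
Step 5: cell (0,2)='.' (+3 fires, +4 burnt)
Step 6: cell (0,2)='.' (+1 fires, +3 burnt)
Step 7: cell (0,2)='.' (+1 fires, +1 burnt)
Step 8: cell (0,2)='.' (+0 fires, +1 burnt)
  fire out at step 8

2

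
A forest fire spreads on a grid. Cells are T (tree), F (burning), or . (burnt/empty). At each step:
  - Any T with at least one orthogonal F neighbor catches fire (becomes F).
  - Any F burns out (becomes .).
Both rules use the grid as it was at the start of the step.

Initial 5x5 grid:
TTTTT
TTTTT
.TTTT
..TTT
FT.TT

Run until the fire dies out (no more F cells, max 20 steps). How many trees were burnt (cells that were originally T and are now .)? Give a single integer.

Step 1: +1 fires, +1 burnt (F count now 1)
Step 2: +0 fires, +1 burnt (F count now 0)
Fire out after step 2
Initially T: 20, now '.': 6
Total burnt (originally-T cells now '.'): 1

Answer: 1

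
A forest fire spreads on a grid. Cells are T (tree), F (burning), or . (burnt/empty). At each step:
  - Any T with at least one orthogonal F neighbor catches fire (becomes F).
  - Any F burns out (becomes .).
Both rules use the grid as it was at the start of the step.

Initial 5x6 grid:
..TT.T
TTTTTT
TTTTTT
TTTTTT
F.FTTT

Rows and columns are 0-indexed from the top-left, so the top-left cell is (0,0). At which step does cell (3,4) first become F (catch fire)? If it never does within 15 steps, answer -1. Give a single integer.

Step 1: cell (3,4)='T' (+3 fires, +2 burnt)
Step 2: cell (3,4)='T' (+5 fires, +3 burnt)
Step 3: cell (3,4)='F' (+6 fires, +5 burnt)
  -> target ignites at step 3
Step 4: cell (3,4)='.' (+5 fires, +6 burnt)
Step 5: cell (3,4)='.' (+3 fires, +5 burnt)
Step 6: cell (3,4)='.' (+1 fires, +3 burnt)
Step 7: cell (3,4)='.' (+1 fires, +1 burnt)
Step 8: cell (3,4)='.' (+0 fires, +1 burnt)
  fire out at step 8

3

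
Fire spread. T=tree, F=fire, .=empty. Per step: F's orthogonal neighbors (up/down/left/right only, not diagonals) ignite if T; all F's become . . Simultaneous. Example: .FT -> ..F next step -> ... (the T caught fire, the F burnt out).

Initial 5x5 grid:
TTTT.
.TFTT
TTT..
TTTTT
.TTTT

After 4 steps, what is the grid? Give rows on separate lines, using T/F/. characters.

Step 1: 4 trees catch fire, 1 burn out
  TTFT.
  .F.FT
  TTF..
  TTTTT
  .TTTT
Step 2: 5 trees catch fire, 4 burn out
  TF.F.
  ....F
  TF...
  TTFTT
  .TTTT
Step 3: 5 trees catch fire, 5 burn out
  F....
  .....
  F....
  TF.FT
  .TFTT
Step 4: 4 trees catch fire, 5 burn out
  .....
  .....
  .....
  F...F
  .F.FT

.....
.....
.....
F...F
.F.FT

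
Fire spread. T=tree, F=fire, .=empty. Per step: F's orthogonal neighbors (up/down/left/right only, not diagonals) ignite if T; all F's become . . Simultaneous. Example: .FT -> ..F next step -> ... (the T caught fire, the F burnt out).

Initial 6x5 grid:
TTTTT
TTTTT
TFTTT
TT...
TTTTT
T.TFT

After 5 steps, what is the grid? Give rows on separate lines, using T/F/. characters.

Step 1: 7 trees catch fire, 2 burn out
  TTTTT
  TFTTT
  F.FTT
  TF...
  TTTFT
  T.F.F
Step 2: 8 trees catch fire, 7 burn out
  TFTTT
  F.FTT
  ...FT
  F....
  TFF.F
  T....
Step 3: 5 trees catch fire, 8 burn out
  F.FTT
  ...FT
  ....F
  .....
  F....
  T....
Step 4: 3 trees catch fire, 5 burn out
  ...FT
  ....F
  .....
  .....
  .....
  F....
Step 5: 1 trees catch fire, 3 burn out
  ....F
  .....
  .....
  .....
  .....
  .....

....F
.....
.....
.....
.....
.....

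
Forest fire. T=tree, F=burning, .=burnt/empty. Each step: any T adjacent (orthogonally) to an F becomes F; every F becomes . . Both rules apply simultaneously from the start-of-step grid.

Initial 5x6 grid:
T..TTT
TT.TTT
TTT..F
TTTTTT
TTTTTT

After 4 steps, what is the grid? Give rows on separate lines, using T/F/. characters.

Step 1: 2 trees catch fire, 1 burn out
  T..TTT
  TT.TTF
  TTT...
  TTTTTF
  TTTTTT
Step 2: 4 trees catch fire, 2 burn out
  T..TTF
  TT.TF.
  TTT...
  TTTTF.
  TTTTTF
Step 3: 4 trees catch fire, 4 burn out
  T..TF.
  TT.F..
  TTT...
  TTTF..
  TTTTF.
Step 4: 3 trees catch fire, 4 burn out
  T..F..
  TT....
  TTT...
  TTF...
  TTTF..

T..F..
TT....
TTT...
TTF...
TTTF..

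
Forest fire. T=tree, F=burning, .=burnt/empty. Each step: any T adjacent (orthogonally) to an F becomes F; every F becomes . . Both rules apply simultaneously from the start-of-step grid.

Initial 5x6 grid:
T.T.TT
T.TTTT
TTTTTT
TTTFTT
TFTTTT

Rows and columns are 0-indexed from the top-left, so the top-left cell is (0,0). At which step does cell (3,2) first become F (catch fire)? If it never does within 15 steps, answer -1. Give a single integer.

Step 1: cell (3,2)='F' (+7 fires, +2 burnt)
  -> target ignites at step 1
Step 2: cell (3,2)='.' (+7 fires, +7 burnt)
Step 3: cell (3,2)='.' (+5 fires, +7 burnt)
Step 4: cell (3,2)='.' (+4 fires, +5 burnt)
Step 5: cell (3,2)='.' (+2 fires, +4 burnt)
Step 6: cell (3,2)='.' (+0 fires, +2 burnt)
  fire out at step 6

1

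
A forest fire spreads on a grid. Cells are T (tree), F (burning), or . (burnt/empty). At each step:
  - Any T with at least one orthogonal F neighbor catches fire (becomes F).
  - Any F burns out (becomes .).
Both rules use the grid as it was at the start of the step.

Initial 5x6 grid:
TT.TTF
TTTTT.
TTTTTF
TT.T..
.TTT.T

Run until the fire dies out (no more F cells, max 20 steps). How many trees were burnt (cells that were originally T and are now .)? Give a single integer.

Step 1: +2 fires, +2 burnt (F count now 2)
Step 2: +3 fires, +2 burnt (F count now 3)
Step 3: +3 fires, +3 burnt (F count now 3)
Step 4: +3 fires, +3 burnt (F count now 3)
Step 5: +4 fires, +3 burnt (F count now 4)
Step 6: +4 fires, +4 burnt (F count now 4)
Step 7: +1 fires, +4 burnt (F count now 1)
Step 8: +0 fires, +1 burnt (F count now 0)
Fire out after step 8
Initially T: 21, now '.': 29
Total burnt (originally-T cells now '.'): 20

Answer: 20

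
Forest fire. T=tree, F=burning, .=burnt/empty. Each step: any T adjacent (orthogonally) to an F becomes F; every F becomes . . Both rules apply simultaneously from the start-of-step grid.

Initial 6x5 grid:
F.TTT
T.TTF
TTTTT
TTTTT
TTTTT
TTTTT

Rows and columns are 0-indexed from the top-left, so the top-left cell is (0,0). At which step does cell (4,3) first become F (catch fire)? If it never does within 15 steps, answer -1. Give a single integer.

Step 1: cell (4,3)='T' (+4 fires, +2 burnt)
Step 2: cell (4,3)='T' (+5 fires, +4 burnt)
Step 3: cell (4,3)='T' (+6 fires, +5 burnt)
Step 4: cell (4,3)='F' (+5 fires, +6 burnt)
  -> target ignites at step 4
Step 5: cell (4,3)='.' (+4 fires, +5 burnt)
Step 6: cell (4,3)='.' (+2 fires, +4 burnt)
Step 7: cell (4,3)='.' (+0 fires, +2 burnt)
  fire out at step 7

4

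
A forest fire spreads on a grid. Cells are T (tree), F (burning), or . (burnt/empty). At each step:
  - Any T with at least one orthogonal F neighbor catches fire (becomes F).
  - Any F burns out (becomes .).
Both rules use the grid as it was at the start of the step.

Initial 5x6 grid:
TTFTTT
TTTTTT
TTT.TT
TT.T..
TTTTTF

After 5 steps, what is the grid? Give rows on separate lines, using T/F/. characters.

Step 1: 4 trees catch fire, 2 burn out
  TF.FTT
  TTFTTT
  TTT.TT
  TT.T..
  TTTTF.
Step 2: 6 trees catch fire, 4 burn out
  F...FT
  TF.FTT
  TTF.TT
  TT.T..
  TTTF..
Step 3: 6 trees catch fire, 6 burn out
  .....F
  F...FT
  TF..TT
  TT.F..
  TTF...
Step 4: 5 trees catch fire, 6 burn out
  ......
  .....F
  F...FT
  TF....
  TF....
Step 5: 3 trees catch fire, 5 burn out
  ......
  ......
  .....F
  F.....
  F.....

......
......
.....F
F.....
F.....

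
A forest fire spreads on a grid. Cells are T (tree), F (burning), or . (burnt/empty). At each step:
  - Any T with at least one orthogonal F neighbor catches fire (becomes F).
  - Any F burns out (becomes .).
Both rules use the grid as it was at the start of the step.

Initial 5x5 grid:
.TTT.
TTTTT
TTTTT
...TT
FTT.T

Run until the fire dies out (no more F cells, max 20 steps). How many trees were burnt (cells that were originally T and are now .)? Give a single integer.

Step 1: +1 fires, +1 burnt (F count now 1)
Step 2: +1 fires, +1 burnt (F count now 1)
Step 3: +0 fires, +1 burnt (F count now 0)
Fire out after step 3
Initially T: 18, now '.': 9
Total burnt (originally-T cells now '.'): 2

Answer: 2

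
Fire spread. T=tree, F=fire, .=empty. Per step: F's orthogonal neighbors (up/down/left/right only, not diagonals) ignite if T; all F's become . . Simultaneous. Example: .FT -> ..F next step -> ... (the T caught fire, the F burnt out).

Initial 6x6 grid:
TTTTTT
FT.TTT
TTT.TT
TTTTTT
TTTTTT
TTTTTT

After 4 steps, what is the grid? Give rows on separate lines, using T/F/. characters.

Step 1: 3 trees catch fire, 1 burn out
  FTTTTT
  .F.TTT
  FTT.TT
  TTTTTT
  TTTTTT
  TTTTTT
Step 2: 3 trees catch fire, 3 burn out
  .FTTTT
  ...TTT
  .FT.TT
  FTTTTT
  TTTTTT
  TTTTTT
Step 3: 4 trees catch fire, 3 burn out
  ..FTTT
  ...TTT
  ..F.TT
  .FTTTT
  FTTTTT
  TTTTTT
Step 4: 4 trees catch fire, 4 burn out
  ...FTT
  ...TTT
  ....TT
  ..FTTT
  .FTTTT
  FTTTTT

...FTT
...TTT
....TT
..FTTT
.FTTTT
FTTTTT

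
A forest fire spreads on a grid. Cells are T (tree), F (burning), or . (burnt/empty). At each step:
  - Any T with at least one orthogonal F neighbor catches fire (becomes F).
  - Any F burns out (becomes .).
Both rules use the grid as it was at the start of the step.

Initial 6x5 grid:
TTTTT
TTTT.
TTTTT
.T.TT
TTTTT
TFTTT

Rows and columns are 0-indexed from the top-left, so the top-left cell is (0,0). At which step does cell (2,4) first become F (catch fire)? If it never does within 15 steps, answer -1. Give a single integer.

Step 1: cell (2,4)='T' (+3 fires, +1 burnt)
Step 2: cell (2,4)='T' (+4 fires, +3 burnt)
Step 3: cell (2,4)='T' (+3 fires, +4 burnt)
Step 4: cell (2,4)='T' (+5 fires, +3 burnt)
Step 5: cell (2,4)='T' (+5 fires, +5 burnt)
Step 6: cell (2,4)='F' (+4 fires, +5 burnt)
  -> target ignites at step 6
Step 7: cell (2,4)='.' (+1 fires, +4 burnt)
Step 8: cell (2,4)='.' (+1 fires, +1 burnt)
Step 9: cell (2,4)='.' (+0 fires, +1 burnt)
  fire out at step 9

6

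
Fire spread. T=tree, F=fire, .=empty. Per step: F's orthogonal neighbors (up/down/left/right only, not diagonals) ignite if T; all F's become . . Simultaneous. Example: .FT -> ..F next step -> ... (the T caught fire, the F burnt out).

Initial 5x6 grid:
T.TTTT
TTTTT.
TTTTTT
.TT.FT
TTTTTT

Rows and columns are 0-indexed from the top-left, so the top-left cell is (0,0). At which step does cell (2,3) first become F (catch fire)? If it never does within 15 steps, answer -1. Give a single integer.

Step 1: cell (2,3)='T' (+3 fires, +1 burnt)
Step 2: cell (2,3)='F' (+5 fires, +3 burnt)
  -> target ignites at step 2
Step 3: cell (2,3)='.' (+4 fires, +5 burnt)
Step 4: cell (2,3)='.' (+6 fires, +4 burnt)
Step 5: cell (2,3)='.' (+5 fires, +6 burnt)
Step 6: cell (2,3)='.' (+1 fires, +5 burnt)
Step 7: cell (2,3)='.' (+1 fires, +1 burnt)
Step 8: cell (2,3)='.' (+0 fires, +1 burnt)
  fire out at step 8

2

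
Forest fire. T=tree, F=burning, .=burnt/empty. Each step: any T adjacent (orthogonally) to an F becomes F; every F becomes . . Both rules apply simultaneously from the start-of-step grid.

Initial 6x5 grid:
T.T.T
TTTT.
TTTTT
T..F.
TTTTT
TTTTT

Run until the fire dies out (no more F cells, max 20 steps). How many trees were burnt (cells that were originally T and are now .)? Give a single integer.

Answer: 22

Derivation:
Step 1: +2 fires, +1 burnt (F count now 2)
Step 2: +6 fires, +2 burnt (F count now 6)
Step 3: +5 fires, +6 burnt (F count now 5)
Step 4: +5 fires, +5 burnt (F count now 5)
Step 5: +3 fires, +5 burnt (F count now 3)
Step 6: +1 fires, +3 burnt (F count now 1)
Step 7: +0 fires, +1 burnt (F count now 0)
Fire out after step 7
Initially T: 23, now '.': 29
Total burnt (originally-T cells now '.'): 22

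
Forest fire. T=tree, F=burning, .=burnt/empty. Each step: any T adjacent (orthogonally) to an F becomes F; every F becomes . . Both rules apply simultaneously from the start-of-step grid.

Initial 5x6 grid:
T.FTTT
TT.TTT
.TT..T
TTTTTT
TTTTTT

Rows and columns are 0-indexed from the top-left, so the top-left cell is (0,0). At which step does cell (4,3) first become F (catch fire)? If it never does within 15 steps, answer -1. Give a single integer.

Step 1: cell (4,3)='T' (+1 fires, +1 burnt)
Step 2: cell (4,3)='T' (+2 fires, +1 burnt)
Step 3: cell (4,3)='T' (+2 fires, +2 burnt)
Step 4: cell (4,3)='T' (+1 fires, +2 burnt)
Step 5: cell (4,3)='T' (+1 fires, +1 burnt)
Step 6: cell (4,3)='T' (+1 fires, +1 burnt)
Step 7: cell (4,3)='T' (+2 fires, +1 burnt)
Step 8: cell (4,3)='T' (+2 fires, +2 burnt)
Step 9: cell (4,3)='F' (+2 fires, +2 burnt)
  -> target ignites at step 9
Step 10: cell (4,3)='.' (+3 fires, +2 burnt)
Step 11: cell (4,3)='.' (+3 fires, +3 burnt)
Step 12: cell (4,3)='.' (+2 fires, +3 burnt)
Step 13: cell (4,3)='.' (+1 fires, +2 burnt)
Step 14: cell (4,3)='.' (+1 fires, +1 burnt)
Step 15: cell (4,3)='.' (+0 fires, +1 burnt)
  fire out at step 15

9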